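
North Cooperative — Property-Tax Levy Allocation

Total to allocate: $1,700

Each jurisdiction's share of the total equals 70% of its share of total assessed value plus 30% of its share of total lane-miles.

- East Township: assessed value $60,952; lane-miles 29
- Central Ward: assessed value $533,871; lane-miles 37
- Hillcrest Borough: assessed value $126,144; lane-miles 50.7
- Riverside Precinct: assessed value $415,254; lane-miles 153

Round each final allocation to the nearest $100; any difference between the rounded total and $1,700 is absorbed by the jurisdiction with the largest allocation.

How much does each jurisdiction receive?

Totals — assessed value 1,136,221, lane-miles 269.7.
Composite weights (70% assessed value + 30% lane-miles): East Township 0.0698; Central Ward 0.3701; Hillcrest Borough 0.1341; Riverside Precinct 0.4260.
Raw shares: East Township 118.68; Central Ward 629.11; Hillcrest Borough 227.99; Riverside Precinct 724.23.
Rounded to nearest $100: East Township $100; Central Ward $600; Hillcrest Borough $200; Riverside Precinct $700. Sum = $1,600.
Difference $1,700 − $1,600 = +$100 applied to largest allocation (Riverside Precinct): Riverside Precinct becomes $800.

East Township: $100; Central Ward: $600; Hillcrest Borough: $200; Riverside Precinct: $800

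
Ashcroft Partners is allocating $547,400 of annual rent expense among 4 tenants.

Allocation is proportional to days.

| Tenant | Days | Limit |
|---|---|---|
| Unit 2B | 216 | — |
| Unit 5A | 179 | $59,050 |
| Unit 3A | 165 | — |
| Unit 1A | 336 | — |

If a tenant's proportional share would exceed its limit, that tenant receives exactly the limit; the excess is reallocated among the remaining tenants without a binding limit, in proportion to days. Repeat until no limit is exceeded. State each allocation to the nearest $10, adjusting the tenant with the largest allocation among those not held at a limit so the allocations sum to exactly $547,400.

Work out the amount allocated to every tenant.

Unit 2B: $147,120 · Unit 5A: $59,050 · Unit 3A: $112,380 · Unit 1A: $228,850

Total days = 896.
Unconstrained shares: Unit 2B 131,962.50; Unit 5A 109,357.81; Unit 3A 100,804.69; Unit 1A 205,275.00.
Cap binds for Unit 5A ($59,050); balance $488,350 reallocated over remaining days 717.
Remaining shares: Unit 2B 147,117.99 → $147,120; Unit 3A 112,381.80 → $112,380; Unit 1A 228,850.21 → $228,850.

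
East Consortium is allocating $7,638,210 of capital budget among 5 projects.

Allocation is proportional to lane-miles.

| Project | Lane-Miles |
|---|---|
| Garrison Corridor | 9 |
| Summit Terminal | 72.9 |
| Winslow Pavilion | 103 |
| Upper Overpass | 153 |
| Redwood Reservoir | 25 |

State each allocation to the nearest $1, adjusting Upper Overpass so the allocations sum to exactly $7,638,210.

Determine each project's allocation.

Garrison Corridor: $189,429 | Summit Terminal: $1,534,377 | Winslow Pavilion: $2,167,913 | Upper Overpass: $3,220,299 | Redwood Reservoir: $526,192

Combined lane-miles = 362.9.
Unrounded shares: Garrison Corridor 9/362.9 × $7,638,210 = 189,429.29; Summit Terminal 72.9/362.9 × $7,638,210 = 1,534,377.26; Winslow Pavilion 103/362.9 × $7,638,210 = 2,167,913.01; Upper Overpass 153/362.9 × $7,638,210 = 3,220,297.96; Redwood Reservoir 25/362.9 × $7,638,210 = 526,192.48.
Rounded to nearest $1: Garrison Corridor $189,429; Summit Terminal $1,534,377; Winslow Pavilion $2,167,913; Upper Overpass $3,220,298; Redwood Reservoir $526,192. Sum = $7,638,209.
Difference $7,638,210 − $7,638,209 = +$1 applied to Upper Overpass: Upper Overpass becomes $3,220,299.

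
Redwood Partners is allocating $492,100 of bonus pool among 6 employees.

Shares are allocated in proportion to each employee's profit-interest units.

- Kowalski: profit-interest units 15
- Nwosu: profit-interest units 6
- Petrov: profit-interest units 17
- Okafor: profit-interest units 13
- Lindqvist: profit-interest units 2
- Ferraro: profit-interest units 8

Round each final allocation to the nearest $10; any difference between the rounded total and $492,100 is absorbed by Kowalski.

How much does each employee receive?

Kowalski: $121,020 | Nwosu: $48,400 | Petrov: $137,140 | Okafor: $104,870 | Lindqvist: $16,130 | Ferraro: $64,540

Sum of profit-interest units: 61.
Raw shares: Kowalski 15/61 × $492,100 = 121,008.20; Nwosu 6/61 × $492,100 = 48,403.28; Petrov 17/61 × $492,100 = 137,142.62; Okafor 13/61 × $492,100 = 104,873.77; Lindqvist 2/61 × $492,100 = 16,134.43; Ferraro 8/61 × $492,100 = 64,537.70.
At nearest $10: Kowalski $121,010; Nwosu $48,400; Petrov $137,140; Okafor $104,870; Lindqvist $16,130; Ferraro $64,540. Sum = $492,090.
Difference $492,100 − $492,090 = +$10 applied to Kowalski: Kowalski becomes $121,020.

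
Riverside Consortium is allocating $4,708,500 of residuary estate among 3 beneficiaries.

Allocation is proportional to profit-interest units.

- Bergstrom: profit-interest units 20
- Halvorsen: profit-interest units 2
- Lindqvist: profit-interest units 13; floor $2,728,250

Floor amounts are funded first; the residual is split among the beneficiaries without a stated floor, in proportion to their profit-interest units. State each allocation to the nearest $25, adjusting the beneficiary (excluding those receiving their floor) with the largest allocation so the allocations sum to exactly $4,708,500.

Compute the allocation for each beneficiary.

Minimums first: Lindqvist $2,728,250. Remaining pool $1,980,250.
Remaining pool split over remaining profit-interest units 22: Bergstrom 1,800,227.27 → $1,800,225; Halvorsen 180,022.73 → $180,025.

Bergstrom: $1,800,225; Halvorsen: $180,025; Lindqvist: $2,728,250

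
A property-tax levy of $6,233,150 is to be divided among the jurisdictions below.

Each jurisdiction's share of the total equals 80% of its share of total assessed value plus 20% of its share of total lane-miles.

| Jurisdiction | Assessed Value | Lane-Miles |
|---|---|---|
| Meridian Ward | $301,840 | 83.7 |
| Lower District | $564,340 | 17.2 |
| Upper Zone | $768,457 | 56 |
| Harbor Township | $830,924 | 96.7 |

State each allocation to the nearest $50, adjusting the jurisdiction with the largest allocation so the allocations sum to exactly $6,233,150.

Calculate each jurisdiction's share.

Assessed value total 2,465,561; lane-miles total 253.6.
Blended shares (80% assessed value + 20% lane-miles): Meridian Ward 0.1639; Lower District 0.1967; Upper Zone 0.2935; Harbor Township 0.3459.
Unrounded shares: Meridian Ward 1,021,908.85; Lower District 1,225,910.61; Upper Zone 1,829,461.32; Harbor Township 2,155,869.22.
After rounding ($50): Meridian Ward $1,021,900; Lower District $1,225,900; Upper Zone $1,829,450; Harbor Township $2,155,850. Sum = $6,233,100.
Difference $6,233,150 − $6,233,100 = +$50 applied to largest allocation (Harbor Township): Harbor Township becomes $2,155,900.

Meridian Ward: $1,021,900 · Lower District: $1,225,900 · Upper Zone: $1,829,450 · Harbor Township: $2,155,900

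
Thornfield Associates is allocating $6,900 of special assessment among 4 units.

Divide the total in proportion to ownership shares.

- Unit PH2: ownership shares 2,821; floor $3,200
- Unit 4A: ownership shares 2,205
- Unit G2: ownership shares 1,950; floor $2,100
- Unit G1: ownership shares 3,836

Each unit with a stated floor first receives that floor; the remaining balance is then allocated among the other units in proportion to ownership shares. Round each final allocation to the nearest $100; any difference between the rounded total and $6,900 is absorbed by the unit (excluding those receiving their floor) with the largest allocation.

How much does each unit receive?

Fund the minimums — Unit PH2 $3,200; Unit G2 $2,100. Residual $1,600.
Residual split over remaining ownership shares 6,041: Unit 4A 584.01 → $600; Unit G1 1,015.99 → $1,000.

Unit PH2: $3,200; Unit 4A: $600; Unit G2: $2,100; Unit G1: $1,000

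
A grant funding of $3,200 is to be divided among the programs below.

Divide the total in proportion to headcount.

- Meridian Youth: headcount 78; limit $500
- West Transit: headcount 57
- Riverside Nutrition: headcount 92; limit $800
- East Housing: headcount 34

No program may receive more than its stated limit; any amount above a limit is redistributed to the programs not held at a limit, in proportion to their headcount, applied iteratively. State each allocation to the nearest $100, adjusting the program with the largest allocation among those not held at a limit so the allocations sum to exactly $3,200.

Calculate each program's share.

Meridian Youth: $500 | West Transit: $1,200 | Riverside Nutrition: $800 | East Housing: $700

Combined headcount = 261.
Unconstrained shares: Meridian Youth 956.32; West Transit 698.85; Riverside Nutrition 1,127.97; East Housing 416.86.
Held at cap: Meridian Youth ($500), Riverside Nutrition ($800); remaining pool $1,900 reallocated over remaining headcount 91.
Shares after redistribution: West Transit 1,190.11 → $1,200; East Housing 709.89 → $700.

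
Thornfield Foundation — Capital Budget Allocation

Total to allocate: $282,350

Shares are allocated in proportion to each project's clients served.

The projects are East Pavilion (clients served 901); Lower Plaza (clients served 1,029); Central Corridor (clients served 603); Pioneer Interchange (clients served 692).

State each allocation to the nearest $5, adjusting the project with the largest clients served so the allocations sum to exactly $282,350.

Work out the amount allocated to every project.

East Pavilion: $78,885 | Lower Plaza: $90,085 | Central Corridor: $52,795 | Pioneer Interchange: $60,585

Total clients served = 3,225.
Raw shares: East Pavilion 901/3,225 × $282,350 = 78,882.90; Lower Plaza 1,029/3,225 × $282,350 = 90,089.35; Central Corridor 603/3,225 × $282,350 = 52,792.88; Pioneer Interchange 692/3,225 × $282,350 = 60,584.87.
At nearest $5: East Pavilion $78,885; Lower Plaza $90,090; Central Corridor $52,795; Pioneer Interchange $60,585. Sum = $282,355.
Difference $282,350 − $282,355 = −$5 applied to largest clients served (Lower Plaza): Lower Plaza becomes $90,085.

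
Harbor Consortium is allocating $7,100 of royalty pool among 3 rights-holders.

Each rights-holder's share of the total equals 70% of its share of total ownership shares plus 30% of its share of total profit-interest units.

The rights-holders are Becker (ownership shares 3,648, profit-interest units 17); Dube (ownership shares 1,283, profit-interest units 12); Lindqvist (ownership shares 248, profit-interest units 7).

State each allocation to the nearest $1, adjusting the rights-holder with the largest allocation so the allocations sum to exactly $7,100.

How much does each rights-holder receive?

Ownership shares total 5,179; profit-interest units total 36.
Combined weights (70% ownership shares + 30% profit-interest units): Becker 0.6347; Dube 0.2734; Lindqvist 0.0919.
Unrounded shares: Becker 4,506.62; Dube 1,941.22; Lindqvist 652.16.
At nearest $1: Becker $4,507; Dube $1,941; Lindqvist $652. Sum = $7,100.
Sum already equals the total — no adjustment.

Becker: $4,507 | Dube: $1,941 | Lindqvist: $652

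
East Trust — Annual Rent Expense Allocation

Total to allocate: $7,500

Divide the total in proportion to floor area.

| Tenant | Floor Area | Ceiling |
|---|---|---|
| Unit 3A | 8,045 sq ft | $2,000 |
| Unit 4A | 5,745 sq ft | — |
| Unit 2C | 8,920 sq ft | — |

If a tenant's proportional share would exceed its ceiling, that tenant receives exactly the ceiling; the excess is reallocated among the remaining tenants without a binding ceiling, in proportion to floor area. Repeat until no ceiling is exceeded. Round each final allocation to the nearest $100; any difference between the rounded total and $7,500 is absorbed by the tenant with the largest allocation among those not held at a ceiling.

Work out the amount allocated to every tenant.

Sum of floor area: 22,710.
Pro-rata shares before constraints: Unit 3A 2,656.87; Unit 4A 1,897.29; Unit 2C 2,945.84.
Held at cap: Unit 3A ($2,000); remaining pool $5,500 reallocated over remaining floor area 14,665.
Redistributed shares: Unit 4A 2,154.62 → $2,200; Unit 2C 3,345.38 → $3,300.

Unit 3A: $2,000 · Unit 4A: $2,200 · Unit 2C: $3,300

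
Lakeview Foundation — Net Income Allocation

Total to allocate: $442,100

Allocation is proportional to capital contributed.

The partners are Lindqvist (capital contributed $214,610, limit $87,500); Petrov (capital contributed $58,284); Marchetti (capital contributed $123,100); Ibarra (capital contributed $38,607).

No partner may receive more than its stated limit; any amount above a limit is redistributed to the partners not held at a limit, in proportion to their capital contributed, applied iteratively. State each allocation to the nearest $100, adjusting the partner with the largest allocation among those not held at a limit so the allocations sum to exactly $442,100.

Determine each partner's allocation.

Lindqvist: $87,500; Petrov: $93,900; Marchetti: $198,500; Ibarra: $62,200

Capital contributed total: 434,601.
Unconstrained shares: Lindqvist 218,313.08; Petrov 59,289.69; Marchetti 125,224.08; Ibarra 39,273.16.
Cap binds for Lindqvist ($87,500); residual $354,600 reallocated over remaining capital contributed 219,991.
Remaining shares: Petrov 93,947.05 → $93,900; Marchetti 198,422.94 → $198,400; Ibarra 62,230.01 → $62,200.
Rounding difference +$100 applied to Marchetti → $198,500.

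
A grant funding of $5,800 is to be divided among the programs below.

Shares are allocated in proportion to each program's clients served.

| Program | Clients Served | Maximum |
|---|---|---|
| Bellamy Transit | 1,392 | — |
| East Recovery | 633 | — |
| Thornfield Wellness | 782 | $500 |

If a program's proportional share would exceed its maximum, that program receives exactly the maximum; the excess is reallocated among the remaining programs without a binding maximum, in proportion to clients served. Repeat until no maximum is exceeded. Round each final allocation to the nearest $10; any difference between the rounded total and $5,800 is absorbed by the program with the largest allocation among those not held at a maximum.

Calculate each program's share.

Total clients served = 2,807.
Unconstrained shares: Bellamy Transit 2,876.24; East Recovery 1,307.94; Thornfield Wellness 1,615.82.
Held at cap: Thornfield Wellness ($500); residual $5,300 reallocated over remaining clients served 2,025.
Redistributed shares: Bellamy Transit 3,643.26 → $3,640; East Recovery 1,656.74 → $1,660.

Bellamy Transit: $3,640 · East Recovery: $1,660 · Thornfield Wellness: $500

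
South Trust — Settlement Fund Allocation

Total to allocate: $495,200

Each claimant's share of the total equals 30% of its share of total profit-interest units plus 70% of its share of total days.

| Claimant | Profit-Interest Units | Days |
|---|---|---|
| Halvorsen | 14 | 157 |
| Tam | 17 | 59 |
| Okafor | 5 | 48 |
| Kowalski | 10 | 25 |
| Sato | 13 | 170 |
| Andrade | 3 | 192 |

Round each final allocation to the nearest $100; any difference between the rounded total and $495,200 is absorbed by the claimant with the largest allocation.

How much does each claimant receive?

Halvorsen: $117,100; Tam: $72,200; Okafor: $37,500; Kowalski: $37,300; Sato: $121,700; Andrade: $109,400

Totals — profit-interest units 62, days 651.
Composite weights (30% profit-interest units + 70% days): Halvorsen 0.2366; Tam 0.1457; Okafor 0.0758; Kowalski 0.0753; Sato 0.2457; Andrade 0.2210.
Pro-rata amounts: Halvorsen 117,144.09; Tam 72,150.11; Okafor 37,539.35; Kowalski 37,273.12; Sato 121,670.11; Andrade 109,423.23.
Rounded to nearest $100: Halvorsen $117,100; Tam $72,200; Okafor $37,500; Kowalski $37,300; Sato $121,700; Andrade $109,400. Sum = $495,200.
Rounded total matches; no reconciliation needed.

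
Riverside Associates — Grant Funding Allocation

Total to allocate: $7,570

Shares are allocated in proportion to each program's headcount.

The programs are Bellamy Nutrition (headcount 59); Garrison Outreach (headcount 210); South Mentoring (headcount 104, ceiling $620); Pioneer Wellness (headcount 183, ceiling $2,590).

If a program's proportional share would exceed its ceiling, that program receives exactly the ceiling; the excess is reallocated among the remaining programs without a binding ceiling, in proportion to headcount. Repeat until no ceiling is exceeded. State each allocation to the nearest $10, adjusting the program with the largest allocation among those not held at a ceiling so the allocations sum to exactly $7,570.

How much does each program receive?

Sum of headcount: 556.
Unconstrained shares: Bellamy Nutrition 803.29; Garrison Outreach 2,859.17; South Mentoring 1,415.97; Pioneer Wellness 2,491.56.
Held at cap: South Mentoring ($620); remaining pool $6,950 reallocated over remaining headcount 452.
Held at cap: Pioneer Wellness ($2,590); remaining pool $4,360 reallocated over remaining headcount 269.
Shares after redistribution: Bellamy Nutrition 956.28 → $960; Garrison Outreach 3,403.72 → $3,400.

Bellamy Nutrition: $960; Garrison Outreach: $3,400; South Mentoring: $620; Pioneer Wellness: $2,590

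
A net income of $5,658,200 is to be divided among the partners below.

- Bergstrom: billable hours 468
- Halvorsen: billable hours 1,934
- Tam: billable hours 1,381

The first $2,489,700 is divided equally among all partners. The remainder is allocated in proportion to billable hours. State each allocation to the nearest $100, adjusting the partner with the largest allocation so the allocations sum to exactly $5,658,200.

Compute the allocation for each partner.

Bergstrom: $1,221,900 · Halvorsen: $2,449,700 · Tam: $1,986,600

Equal tier: $2,489,700 ÷ 3 = $829,900 apiece.
Remainder $3,168,500 by billable hours (total 3,783): Bergstrom 391,979.38 → $392,000; Halvorsen 1,619,846.42 → $1,619,800; Tam 1,156,674.20 → $1,156,700.
Totals: Bergstrom $829,900 + $392,000 = $1,221,900; Halvorsen $829,900 + $1,619,800 = $2,449,700; Tam $829,900 + $1,156,700 = $1,986,600.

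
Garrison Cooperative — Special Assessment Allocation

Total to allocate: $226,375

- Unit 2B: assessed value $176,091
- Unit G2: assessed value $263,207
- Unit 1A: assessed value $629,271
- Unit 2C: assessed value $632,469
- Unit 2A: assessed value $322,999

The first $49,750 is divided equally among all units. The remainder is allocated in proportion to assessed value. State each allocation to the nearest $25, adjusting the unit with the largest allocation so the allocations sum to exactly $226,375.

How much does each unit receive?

Unit 2B: $25,325 · Unit G2: $32,925 · Unit 1A: $64,875 · Unit 2C: $65,125 · Unit 2A: $38,125

First tranche $49,750 split equally: $9,950 each.
Remainder $176,625 by assessed value (total 2,024,037): Unit 2B 15,366.36 → $15,375; Unit G2 22,968.42 → $22,975; Unit 1A 54,912.53 → $54,925; Unit 2C 55,191.60 → $55,200; Unit 2A 28,186.09 → $28,175.
Rounding difference −$25 on remainder applied to Unit 2C.
Totals: Unit 2B $9,950 + $15,375 = $25,325; Unit G2 $9,950 + $22,975 = $32,925; Unit 1A $9,950 + $54,925 = $64,875; Unit 2C $9,950 + $55,175 = $65,125; Unit 2A $9,950 + $28,175 = $38,125.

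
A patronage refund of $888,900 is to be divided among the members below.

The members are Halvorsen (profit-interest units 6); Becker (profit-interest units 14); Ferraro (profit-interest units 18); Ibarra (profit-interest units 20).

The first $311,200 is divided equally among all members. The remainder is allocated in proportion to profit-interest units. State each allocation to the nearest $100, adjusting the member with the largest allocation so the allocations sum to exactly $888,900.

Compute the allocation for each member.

Halvorsen: $137,600; Becker: $217,200; Ferraro: $257,100; Ibarra: $277,000

First tranche $311,200 split equally: $77,800 each.
Remainder $577,700 by profit-interest units (total 58): Halvorsen 59,762.07 → $59,800; Becker 139,444.83 → $139,400; Ferraro 179,286.21 → $179,300; Ibarra 199,206.90 → $199,200.
Totals: Halvorsen $77,800 + $59,800 = $137,600; Becker $77,800 + $139,400 = $217,200; Ferraro $77,800 + $179,300 = $257,100; Ibarra $77,800 + $199,200 = $277,000.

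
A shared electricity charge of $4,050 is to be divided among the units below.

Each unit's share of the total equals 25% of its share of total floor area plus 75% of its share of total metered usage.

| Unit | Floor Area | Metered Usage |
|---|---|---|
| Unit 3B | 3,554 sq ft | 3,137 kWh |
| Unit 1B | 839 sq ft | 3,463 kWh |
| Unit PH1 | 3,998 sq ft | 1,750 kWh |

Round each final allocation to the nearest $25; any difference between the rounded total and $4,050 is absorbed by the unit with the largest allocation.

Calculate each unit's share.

Unit 3B: $1,575; Unit 1B: $1,350; Unit PH1: $1,125

Totals — floor area 8,391, metered usage 8,350.
Composite weights (25% floor area + 75% metered usage): Unit 3B 0.3877; Unit 1B 0.3360; Unit PH1 0.2763.
Proportional shares: Unit 3B 1,570.00; Unit 1B 1,360.98; Unit PH1 1,119.02.
At nearest $25: Unit 3B $1,575; Unit 1B $1,350; Unit PH1 $1,125. Sum = $4,050.
Rounded total matches; no reconciliation needed.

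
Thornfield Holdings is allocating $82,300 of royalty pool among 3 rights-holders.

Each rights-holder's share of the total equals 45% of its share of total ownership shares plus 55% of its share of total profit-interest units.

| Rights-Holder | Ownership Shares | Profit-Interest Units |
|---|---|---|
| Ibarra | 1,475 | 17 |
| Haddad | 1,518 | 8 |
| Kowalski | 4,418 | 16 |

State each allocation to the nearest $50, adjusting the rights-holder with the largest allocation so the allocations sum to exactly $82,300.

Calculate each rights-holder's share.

Ibarra: $26,150 · Haddad: $16,400 · Kowalski: $39,750

Ownership shares total 7,411; profit-interest units total 41.
Composite weights (45% ownership shares + 55% profit-interest units): Ibarra 0.3176; Haddad 0.1995; Kowalski 0.4829.
Proportional shares: Ibarra 26,139.43; Haddad 16,418.10; Kowalski 39,742.47.
At nearest $50: Ibarra $26,150; Haddad $16,400; Kowalski $39,750. Sum = $82,300.
No rounding difference to absorb.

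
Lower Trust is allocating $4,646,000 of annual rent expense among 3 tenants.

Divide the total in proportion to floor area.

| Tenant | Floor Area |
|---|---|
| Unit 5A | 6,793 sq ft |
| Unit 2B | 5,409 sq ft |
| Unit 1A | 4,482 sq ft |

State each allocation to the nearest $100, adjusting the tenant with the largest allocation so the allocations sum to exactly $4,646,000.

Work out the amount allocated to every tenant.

Floor area total: 16,684.
Proportional shares: Unit 5A 6,793/16,684 × $4,646,000 = 1,891,649.36; Unit 2B 5,409/16,684 × $4,646,000 = 1,506,246.34; Unit 1A 4,482/16,684 × $4,646,000 = 1,248,104.29.
After rounding ($100): Unit 5A $1,891,600; Unit 2B $1,506,200; Unit 1A $1,248,100. Sum = $4,645,900.
Difference $4,646,000 − $4,645,900 = +$100 applied to largest allocation (Unit 5A): Unit 5A becomes $1,891,700.

Unit 5A: $1,891,700 | Unit 2B: $1,506,200 | Unit 1A: $1,248,100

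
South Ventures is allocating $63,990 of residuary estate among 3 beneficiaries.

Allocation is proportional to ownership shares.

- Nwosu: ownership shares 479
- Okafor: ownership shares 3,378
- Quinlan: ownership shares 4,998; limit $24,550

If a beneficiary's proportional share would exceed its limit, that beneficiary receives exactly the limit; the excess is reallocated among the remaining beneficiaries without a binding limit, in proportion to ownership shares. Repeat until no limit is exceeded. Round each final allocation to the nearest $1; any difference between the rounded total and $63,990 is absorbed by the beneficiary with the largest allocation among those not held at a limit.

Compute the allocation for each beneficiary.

Sum of ownership shares: 8,855.
Pro-rata shares before constraints: Nwosu 3,461.46; Okafor 24,410.87; Quinlan 36,117.68.
Capped: Quinlan ($24,550); balance $39,440 reallocated over remaining ownership shares 3,857.
Redistributed shares: Nwosu 4,898.05 → $4,898; Okafor 34,541.95 → $34,542.

Nwosu: $4,898; Okafor: $34,542; Quinlan: $24,550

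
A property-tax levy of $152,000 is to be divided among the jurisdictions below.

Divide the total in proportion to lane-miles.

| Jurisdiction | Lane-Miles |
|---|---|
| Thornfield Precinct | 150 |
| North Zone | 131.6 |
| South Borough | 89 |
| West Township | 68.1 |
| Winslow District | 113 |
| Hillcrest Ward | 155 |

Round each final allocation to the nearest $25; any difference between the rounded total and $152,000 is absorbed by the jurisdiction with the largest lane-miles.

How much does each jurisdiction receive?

Sum of lane-miles: 150 + 131.6 + 89 + 68.1 + 113 + 155 = 706.7.
Pro-rata amounts: Thornfield Precinct 32,262.63; North Zone 28,305.08; South Borough 19,142.49; West Township 14,647.23; Winslow District 24,304.51; Hillcrest Ward 33,338.05.
At nearest $25: Thornfield Precinct $32,275; North Zone $28,300; South Borough $19,150; West Township $14,650; Winslow District $24,300; Hillcrest Ward $33,350. Sum = $152,025.
Difference $152,000 − $152,025 = −$25 applied to largest lane-miles (Hillcrest Ward): Hillcrest Ward becomes $33,325.

Thornfield Precinct: $32,275 | North Zone: $28,300 | South Borough: $19,150 | West Township: $14,650 | Winslow District: $24,300 | Hillcrest Ward: $33,325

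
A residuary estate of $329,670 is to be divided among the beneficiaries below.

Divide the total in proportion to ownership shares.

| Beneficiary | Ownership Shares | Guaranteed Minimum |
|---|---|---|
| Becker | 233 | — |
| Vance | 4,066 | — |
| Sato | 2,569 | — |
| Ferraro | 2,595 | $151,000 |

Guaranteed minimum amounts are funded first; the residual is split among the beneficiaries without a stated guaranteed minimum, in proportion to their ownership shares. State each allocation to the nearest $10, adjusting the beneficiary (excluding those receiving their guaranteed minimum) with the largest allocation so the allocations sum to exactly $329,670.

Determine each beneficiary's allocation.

Becker: $6,060 | Vance: $105,780 | Sato: $66,830 | Ferraro: $151,000

Minimums first: Ferraro $151,000. Remaining pool $178,670.
Remaining pool split over remaining ownership shares 6,868: Becker 6,061.46 → $6,060; Vance 105,776.39 → $105,780; Sato 66,832.15 → $66,830.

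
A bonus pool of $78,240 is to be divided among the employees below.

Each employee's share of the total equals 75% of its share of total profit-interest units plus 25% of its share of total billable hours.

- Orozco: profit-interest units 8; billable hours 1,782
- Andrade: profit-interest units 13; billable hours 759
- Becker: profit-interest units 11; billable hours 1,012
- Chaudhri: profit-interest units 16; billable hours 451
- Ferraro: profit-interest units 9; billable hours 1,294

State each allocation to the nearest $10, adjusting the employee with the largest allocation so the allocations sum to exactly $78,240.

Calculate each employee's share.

Orozco: $14,810 · Andrade: $16,190 · Becker: $15,060 · Chaudhri: $18,140 · Ferraro: $14,040

Totals — profit-interest units 57, billable hours 5,298.
Composite weights (75% profit-interest units + 25% billable hours): Orozco 0.1894; Andrade 0.2069; Becker 0.1925; Chaudhri 0.2318; Ferraro 0.1795.
Raw shares: Orozco 14,814.86; Andrade 16,185.35; Becker 15,060.47; Chaudhri 18,136.65; Ferraro 14,042.66.
After rounding ($10): Orozco $14,810; Andrade $16,190; Becker $15,060; Chaudhri $18,140; Ferraro $14,040. Sum = $78,240.
Sum already equals the total — no adjustment.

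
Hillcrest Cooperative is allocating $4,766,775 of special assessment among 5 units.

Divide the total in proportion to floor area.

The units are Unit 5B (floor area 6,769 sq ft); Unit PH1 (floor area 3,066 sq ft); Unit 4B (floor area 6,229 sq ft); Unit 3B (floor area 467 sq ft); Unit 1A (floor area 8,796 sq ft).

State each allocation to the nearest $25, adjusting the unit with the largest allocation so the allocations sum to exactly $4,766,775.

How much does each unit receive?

Unit 5B: $1,274,000 · Unit PH1: $577,050 · Unit 4B: $1,172,350 · Unit 3B: $87,900 · Unit 1A: $1,655,475

Floor area total: 25,327.
Unrounded shares: Unit 5B 6,769/25,327 × $4,766,775 = 1,273,988.23; Unit PH1 3,066/25,327 × $4,766,775 = 577,049.48; Unit 4B 6,229/25,327 × $4,766,775 = 1,172,355.25; Unit 3B 467/25,327 × $4,766,775 = 87,893.71; Unit 1A 8,796/25,327 × $4,766,775 = 1,655,488.33.
After rounding ($25): Unit 5B $1,274,000; Unit PH1 $577,050; Unit 4B $1,172,350; Unit 3B $87,900; Unit 1A $1,655,500. Sum = $4,766,800.
Difference $4,766,775 − $4,766,800 = −$25 applied to largest allocation (Unit 1A): Unit 1A becomes $1,655,475.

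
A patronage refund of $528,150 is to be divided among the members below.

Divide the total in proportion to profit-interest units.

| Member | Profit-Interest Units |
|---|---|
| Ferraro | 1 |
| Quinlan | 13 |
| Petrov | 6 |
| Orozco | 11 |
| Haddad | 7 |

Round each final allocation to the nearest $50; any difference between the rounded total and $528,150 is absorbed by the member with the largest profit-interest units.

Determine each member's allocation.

Total profit-interest units = 38.
Pro-rata amounts: Ferraro 1/38 × $528,150 = 13,898.68; Quinlan 13/38 × $528,150 = 180,682.89; Petrov 6/38 × $528,150 = 83,392.11; Orozco 11/38 × $528,150 = 152,885.53; Haddad 7/38 × $528,150 = 97,290.79.
Rounded to nearest $50: Ferraro $13,900; Quinlan $180,700; Petrov $83,400; Orozco $152,900; Haddad $97,300. Sum = $528,200.
Difference $528,150 − $528,200 = −$50 applied to largest profit-interest units (Quinlan): Quinlan becomes $180,650.

Ferraro: $13,900 | Quinlan: $180,650 | Petrov: $83,400 | Orozco: $152,900 | Haddad: $97,300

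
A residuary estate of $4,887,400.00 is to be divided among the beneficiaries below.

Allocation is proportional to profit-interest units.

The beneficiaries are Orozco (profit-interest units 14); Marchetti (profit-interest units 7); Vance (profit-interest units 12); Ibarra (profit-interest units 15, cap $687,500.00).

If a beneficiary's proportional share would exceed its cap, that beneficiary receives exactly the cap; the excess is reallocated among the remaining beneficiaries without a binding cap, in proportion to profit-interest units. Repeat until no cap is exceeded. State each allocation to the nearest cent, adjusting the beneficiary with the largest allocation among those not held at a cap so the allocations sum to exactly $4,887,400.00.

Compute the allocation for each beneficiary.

Orozco: $1,781,775.76 · Marchetti: $890,887.88 · Vance: $1,527,236.36 · Ibarra: $687,500.00

Combined profit-interest units = 48.
Proportional shares (ignoring caps): Orozco 1,425,491.6667; Marchetti 712,745.8333; Vance 1,221,850.0000; Ibarra 1,527,312.5000.
Held at cap: Ibarra ($687,500.00); remaining pool $4,199,900.00 reallocated over remaining profit-interest units 33.
Shares after redistribution: Orozco 1,781,775.7576 → $1,781,775.76; Marchetti 890,887.8788 → $890,887.88; Vance 1,527,236.3636 → $1,527,236.36.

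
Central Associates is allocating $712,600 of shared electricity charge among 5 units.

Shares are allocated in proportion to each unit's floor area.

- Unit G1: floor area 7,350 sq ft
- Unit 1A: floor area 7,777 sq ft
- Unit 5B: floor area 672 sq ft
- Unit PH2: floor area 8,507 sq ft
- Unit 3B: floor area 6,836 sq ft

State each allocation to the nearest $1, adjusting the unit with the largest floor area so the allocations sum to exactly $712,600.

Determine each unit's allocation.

Unit G1: $168,185 | Unit 1A: $177,956 | Unit 5B: $15,377 | Unit PH2: $194,659 | Unit 3B: $156,423

Sum of floor area: 31,142.
Proportional shares: Unit G1 7,350/31,142 × $712,600 = 168,184.77; Unit 1A 7,777/31,142 × $712,600 = 177,955.501; Unit 5B 672/31,142 × $712,600 = 15,376.89; Unit PH2 8,507/31,142 × $712,600 = 194,659.57; Unit 3B 6,836/31,142 × $712,600 = 156,423.27.
At nearest $1: Unit G1 $168,185; Unit 1A $177,956; Unit 5B $15,377; Unit PH2 $194,660; Unit 3B $156,423. Sum = $712,601.
Difference $712,600 − $712,601 = −$1 applied to largest floor area (Unit PH2): Unit PH2 becomes $194,659.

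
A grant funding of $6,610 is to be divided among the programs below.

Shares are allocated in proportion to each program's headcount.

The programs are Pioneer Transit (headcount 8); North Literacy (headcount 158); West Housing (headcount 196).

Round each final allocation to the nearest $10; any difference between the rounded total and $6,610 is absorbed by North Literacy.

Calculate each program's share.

Pioneer Transit: $150; North Literacy: $2,880; West Housing: $3,580

Combined headcount = 362.
Raw shares: Pioneer Transit 8/362 × $6,610 = 146.08; North Literacy 158/362 × $6,610 = 2,885.03; West Housing 196/362 × $6,610 = 3,578.90.
After rounding ($10): Pioneer Transit $150; North Literacy $2,890; West Housing $3,580. Sum = $6,620.
Difference $6,610 − $6,620 = −$10 applied to North Literacy: North Literacy becomes $2,880.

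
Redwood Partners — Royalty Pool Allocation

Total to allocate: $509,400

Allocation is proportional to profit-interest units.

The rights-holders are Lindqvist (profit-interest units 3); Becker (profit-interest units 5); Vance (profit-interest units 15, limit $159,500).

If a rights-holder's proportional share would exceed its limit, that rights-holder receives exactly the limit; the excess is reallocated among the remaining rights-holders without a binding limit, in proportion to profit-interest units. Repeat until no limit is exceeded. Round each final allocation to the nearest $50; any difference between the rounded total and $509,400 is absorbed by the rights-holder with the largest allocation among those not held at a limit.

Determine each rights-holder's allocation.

Profit-interest units total: 23.
Unconstrained shares: Lindqvist 66,443.48; Becker 110,739.13; Vance 332,217.39.
Capped: Vance ($159,500); residual $349,900 reallocated over remaining profit-interest units 8.
Remaining shares: Lindqvist 131,212.50 → $131,200; Becker 218,687.50 → $218,700.

Lindqvist: $131,200; Becker: $218,700; Vance: $159,500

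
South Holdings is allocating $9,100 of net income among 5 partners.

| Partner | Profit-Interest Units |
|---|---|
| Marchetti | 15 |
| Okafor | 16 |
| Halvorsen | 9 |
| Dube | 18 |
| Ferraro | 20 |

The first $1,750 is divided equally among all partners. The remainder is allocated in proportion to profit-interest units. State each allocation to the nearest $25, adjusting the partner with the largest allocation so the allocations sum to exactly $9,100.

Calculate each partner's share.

Marchetti: $1,775 | Okafor: $1,850 | Halvorsen: $1,200 | Dube: $2,050 | Ferraro: $2,225

Equal tier: $1,750 ÷ 5 = $350 apiece.
Remainder $7,350 by profit-interest units (total 78): Marchetti 1,413.46 → $1,425; Okafor 1,507.69 → $1,500; Halvorsen 848.08 → $850; Dube 1,696.15 → $1,700; Ferraro 1,884.62 → $1,875.
Totals: Marchetti $350 + $1,425 = $1,775; Okafor $350 + $1,500 = $1,850; Halvorsen $350 + $850 = $1,200; Dube $350 + $1,700 = $2,050; Ferraro $350 + $1,875 = $2,225.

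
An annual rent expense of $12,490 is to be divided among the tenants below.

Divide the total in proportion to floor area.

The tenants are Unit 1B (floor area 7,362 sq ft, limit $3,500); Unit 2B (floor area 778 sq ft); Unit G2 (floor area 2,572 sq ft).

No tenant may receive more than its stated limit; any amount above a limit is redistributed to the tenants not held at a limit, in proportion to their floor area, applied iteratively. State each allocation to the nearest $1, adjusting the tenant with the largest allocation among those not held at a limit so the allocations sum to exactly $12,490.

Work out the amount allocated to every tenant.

Unit 1B: $3,500 | Unit 2B: $2,088 | Unit G2: $6,902

Sum of floor area: 10,712.
Proportional shares (ignoring caps): Unit 1B 8,583.96; Unit 2B 907.13; Unit G2 2,998.91.
Cap binds for Unit 1B ($3,500); remaining pool $8,990 reallocated over remaining floor area 3,350.
Shares after redistribution: Unit 2B 2,087.83 → $2,088; Unit G2 6,902.17 → $6,902.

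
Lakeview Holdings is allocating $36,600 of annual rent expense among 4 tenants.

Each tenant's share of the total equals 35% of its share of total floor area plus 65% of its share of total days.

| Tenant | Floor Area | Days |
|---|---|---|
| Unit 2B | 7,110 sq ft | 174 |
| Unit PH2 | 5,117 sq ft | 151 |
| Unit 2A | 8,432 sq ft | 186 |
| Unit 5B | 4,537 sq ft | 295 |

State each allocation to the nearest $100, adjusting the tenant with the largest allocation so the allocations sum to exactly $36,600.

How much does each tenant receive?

Floor area total 25,196; days total 806.
Combined weights (35% floor area + 65% days): Unit 2B 0.2391; Unit PH2 0.1929; Unit 2A 0.2671; Unit 5B 0.3009.
Proportional shares: Unit 2B 8,750.63; Unit PH2 7,058.49; Unit 2A 9,776.95; Unit 5B 11,013.93.
Rounded to nearest $100: Unit 2B $8,800; Unit PH2 $7,100; Unit 2A $9,800; Unit 5B $11,000. Sum = $36,700.
Difference $36,600 − $36,700 = −$100 applied to largest allocation (Unit 5B): Unit 5B becomes $10,900.

Unit 2B: $8,800 · Unit PH2: $7,100 · Unit 2A: $9,800 · Unit 5B: $10,900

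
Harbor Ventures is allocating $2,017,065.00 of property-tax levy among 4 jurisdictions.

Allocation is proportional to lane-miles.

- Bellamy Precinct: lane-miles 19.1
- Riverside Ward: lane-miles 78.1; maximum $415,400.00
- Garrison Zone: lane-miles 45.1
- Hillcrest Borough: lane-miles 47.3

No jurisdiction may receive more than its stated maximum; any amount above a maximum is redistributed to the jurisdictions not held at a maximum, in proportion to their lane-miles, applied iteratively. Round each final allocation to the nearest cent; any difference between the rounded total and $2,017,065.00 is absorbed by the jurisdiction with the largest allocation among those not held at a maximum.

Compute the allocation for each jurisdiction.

Bellamy Precinct: $274,365.93 · Riverside Ward: $415,400.00 · Garrison Zone: $647,848.35 · Hillcrest Borough: $679,450.72

Lane-miles total: 189.6.
Pro-rata shares before constraints: Bellamy Precinct 203,195.8940; Riverside Ward 830,869.0744; Garrison Zone 479,797.6345; Hillcrest Borough 503,202.3972.
Cap binds for Riverside Ward ($415,400.00); remaining pool $1,601,665.00 reallocated over remaining lane-miles 111.5.
Shares after redistribution: Bellamy Precinct 274,365.9327 → $274,365.93; Garrison Zone 647,848.3543 → $647,848.35; Hillcrest Borough 679,450.7130 → $679,450.71.
Rounding difference +$0.01 applied to Hillcrest Borough → $679,450.72.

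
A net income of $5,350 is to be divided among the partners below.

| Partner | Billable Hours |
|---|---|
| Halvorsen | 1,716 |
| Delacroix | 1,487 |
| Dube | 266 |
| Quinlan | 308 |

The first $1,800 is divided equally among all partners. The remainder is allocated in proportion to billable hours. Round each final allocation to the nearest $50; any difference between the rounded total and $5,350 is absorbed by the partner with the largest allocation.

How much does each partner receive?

Equal tier: $1,800 ÷ 4 = $450 apiece.
Remainder $3,550 by billable hours (total 3,777): Halvorsen 1,612.87 → $1,600; Delacroix 1,397.63 → $1,400; Dube 250.01 → $250; Quinlan 289.49 → $300.
Totals: Halvorsen $450 + $1,600 = $2,050; Delacroix $450 + $1,400 = $1,850; Dube $450 + $250 = $700; Quinlan $450 + $300 = $750.

Halvorsen: $2,050; Delacroix: $1,850; Dube: $700; Quinlan: $750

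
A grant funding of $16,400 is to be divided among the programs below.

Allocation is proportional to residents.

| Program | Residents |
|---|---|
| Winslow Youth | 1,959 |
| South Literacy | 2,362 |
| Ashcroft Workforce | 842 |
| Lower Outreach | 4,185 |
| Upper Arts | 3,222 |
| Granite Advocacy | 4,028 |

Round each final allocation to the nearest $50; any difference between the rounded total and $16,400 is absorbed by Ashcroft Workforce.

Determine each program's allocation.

Winslow Youth: $1,950; South Literacy: $2,350; Ashcroft Workforce: $750; Lower Outreach: $4,150; Upper Arts: $3,200; Granite Advocacy: $4,000

Total residents = 16,598.
Raw shares: Winslow Youth 1,959/16,598 × $16,400 = 1,935.63; South Literacy 2,362/16,598 × $16,400 = 2,333.82; Ashcroft Workforce 842/16,598 × $16,400 = 831.96; Lower Outreach 4,185/16,598 × $16,400 = 4,135.08; Upper Arts 3,222/16,598 × $16,400 = 3,183.56; Granite Advocacy 4,028/16,598 × $16,400 = 3,979.95.
Rounded to nearest $50: Winslow Youth $1,950; South Literacy $2,350; Ashcroft Workforce $850; Lower Outreach $4,150; Upper Arts $3,200; Granite Advocacy $4,000. Sum = $16,500.
Difference $16,400 − $16,500 = −$100 applied to Ashcroft Workforce: Ashcroft Workforce becomes $750.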